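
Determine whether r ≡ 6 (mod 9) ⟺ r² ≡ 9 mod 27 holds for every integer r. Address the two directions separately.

Only the forward direction holds.

(→) Suppose r ≡ 6 (mod 9). Working modulo 27, r ∈ {6, 15, 24}; for each such r, r² ≡ 9 (mod 27).

(←) This fails: take r = 3. Then 3² = 9 ≡ 9 (mod 27), yet 3 ≡ 3 (mod 9), not 6.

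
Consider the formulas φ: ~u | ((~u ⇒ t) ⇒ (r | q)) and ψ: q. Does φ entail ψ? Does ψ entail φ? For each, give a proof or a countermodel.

[⇐] Assume the antecedent. If q is true, ~u | ((~u ⇒ t) ⇒ (r | q)) reduces to true regardless of the other variables. If q is false, the antecedent cannot hold. Either way ~u | ((~u ⇒ t) ⇒ (r | q)) holds.

[⇒] This fails. Under t = F, u = F, r = F, q = F, the left side is true but the right side is false.

Not equivalent: only (⇐) holds.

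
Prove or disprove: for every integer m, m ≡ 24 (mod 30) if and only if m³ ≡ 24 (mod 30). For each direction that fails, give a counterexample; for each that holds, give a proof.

Forward direction. Suppose m ≡ 24 (mod 30). Write m = 30j + 24. Then (30j + 24)³ = 27000j³ + 64800j² + 51840j + 13824 = 30(900j³ + 2160j² + 1728j + 460) + 24, so m³ ≡ 24 (mod 30).

Converse. Suppose m³ ≡ 24 (mod 30). The only residue r in {0, …, 29} with r³ ≡ 24 (mod 30) is r = 24, so m ≡ 24 (mod 30).

Both directions hold; the statement is true.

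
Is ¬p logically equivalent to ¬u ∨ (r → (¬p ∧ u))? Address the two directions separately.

The forward direction holds; the converse fails.

(→) Assume the antecedent. If p is true, the antecedent cannot hold. If p is false, ¬u ∨ (r → (¬p ∧ u)) reduces to true regardless of the other variables. Either way ¬u ∨ (r → (¬p ∧ u)) holds.

(←) This fails. Under p = T, u = F, r = F, the left side is false but the right side is true.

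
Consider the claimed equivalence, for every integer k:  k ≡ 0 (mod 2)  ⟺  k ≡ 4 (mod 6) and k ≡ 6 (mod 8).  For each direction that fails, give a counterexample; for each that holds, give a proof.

[⇒] This fails: k = 0 gives 0 ≡ 0 (mod 2) but 0 ≡ 0 (mod 6), so the conjunction on the right does not hold.

[⇐] Conversely, if k ≡ 4 (mod 6) and k ≡ 6 (mod 8), then by the Chinese remainder theorem k ≡ 22 (mod 24). Since 22 ≡ 0 (mod 2) and 2 ∣ 24, we get k ≡ 0 (mod 2).

Only the reverse direction holds.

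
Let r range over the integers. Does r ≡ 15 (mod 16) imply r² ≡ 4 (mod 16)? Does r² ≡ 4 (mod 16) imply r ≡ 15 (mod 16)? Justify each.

Both directions fail.

(⇒) This fails: take r = 15. Then 15 ≡ 15 (mod 16), but 15² = 225 ≡ 1 (mod 16), not 4.

(⇐) This fails: take r = 2. Then 2² = 4 ≡ 4 (mod 16), yet 2 ≡ 2 (mod 16), not 15.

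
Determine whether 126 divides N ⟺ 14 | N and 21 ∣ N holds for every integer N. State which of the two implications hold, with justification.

[⇐] This fails: take N = 42. Both 14 ∣ 42 and 21 ∣ 42, yet 42 is not a multiple of 126 (since 42 = 0·126 + 42), so 126 ∤ 42.

[⇒] If 126 ∣ N, write N = 126q. Since 126 = 9·14, N = 14·(9q), so 14 ∣ N; and since 126 = 6·21, N = 21·(6q), so 21 ∣ N.

Only the forward implication holds.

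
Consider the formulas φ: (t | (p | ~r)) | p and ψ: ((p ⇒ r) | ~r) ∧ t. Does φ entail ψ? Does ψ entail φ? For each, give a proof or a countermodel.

Not equivalent: only (⇐) holds.

[⇒] This fails. Under p = F, t = F, r = F, the left side is true but the right side is false.

[⇐] Assume the antecedent. If p is true, (t | (p | ~r)) | p reduces to true regardless of the other variables. If p is false, the antecedent forces (p = F, t = T, r = F) or (p = F, t = T, r = T), and (t | (p | ~r)) | p holds there. Either way (t | (p | ~r)) | p holds.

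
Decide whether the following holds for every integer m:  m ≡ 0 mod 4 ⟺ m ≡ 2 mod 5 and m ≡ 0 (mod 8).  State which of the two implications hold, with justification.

(⇒) fails; (⇐) holds.

(⇐) If m ≡ 2 (mod 5) and m ≡ 0 (mod 8), then by the Chinese remainder theorem m ≡ 32 (mod 40). Since 32 ≡ 0 (mod 4) and 4 ∣ 40, we get m ≡ 0 (mod 4).

(⇒) This fails: m = 0 gives 0 ≡ 0 (mod 4) but 0 ≡ 0 (mod 5), so the conjunction on the right does not hold.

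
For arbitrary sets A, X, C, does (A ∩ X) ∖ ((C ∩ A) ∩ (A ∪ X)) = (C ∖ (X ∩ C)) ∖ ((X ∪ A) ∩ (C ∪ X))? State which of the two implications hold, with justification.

Both inclusions fail.

(⊆) This inclusion fails. Take A = {1}, X = {1}, C = ∅; then 1 ∈ (A ∩ X) ∖ ((C ∩ A) ∩ (A ∪ X)) but 1 ∉ (C ∖ (X ∩ C)) ∖ ((X ∪ A) ∩ (C ∪ X)).

(⊇) This inclusion fails. Take A = ∅, X = ∅, C = {1}; then 1 ∈ (C ∖ (X ∩ C)) ∖ ((X ∪ A) ∩ (C ∪ X)) but 1 ∉ (A ∩ X) ∖ ((C ∩ A) ∩ (A ∪ X)).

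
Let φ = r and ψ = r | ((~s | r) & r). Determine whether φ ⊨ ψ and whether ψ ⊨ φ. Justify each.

Both directions hold.

[⇒] Assume the antecedent. If r is true, r | ((~s | r) & r) reduces to true regardless of the other variables. If r is false, the antecedent cannot hold. Either way r | ((~s | r) & r) holds.

[⇐] Assume the antecedent. If r is true, r reduces to true regardless of the other variables. If r is false, the antecedent cannot hold. Either way r holds.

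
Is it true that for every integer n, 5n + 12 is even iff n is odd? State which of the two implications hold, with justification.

Both directions fail.

(⇒) This fails: n = 6 gives 5n + 12 = 42, which is even, but 6 is even, not odd.

(⇐) This also fails: n = 3 is odd, but 5n + 12 = 27 is odd, not even.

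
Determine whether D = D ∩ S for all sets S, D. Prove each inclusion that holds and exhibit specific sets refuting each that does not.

Only the reverse inclusion holds.

(⊆) This inclusion fails. Take S = ∅, D = {1}; then 1 ∈ D but 1 ∉ D ∩ S.

(⊇) Let x ∈ D ∩ S. Then x ∈ S ∩ D, from which x ∈ D.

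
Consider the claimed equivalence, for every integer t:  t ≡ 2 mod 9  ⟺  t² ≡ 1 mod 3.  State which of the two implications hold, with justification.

(⇒) holds; (⇐) fails.

[⇐] This fails: take t = 1. Then 1² = 1 ≡ 1 (mod 3), yet 1 ≡ 1 (mod 9), not 2.

[⇒] Suppose t ≡ 2 (mod 9). Then t² ≡ 2² = 4 (mod 9), and since 3 ∣ 9, also t² ≡ 1 (mod 3).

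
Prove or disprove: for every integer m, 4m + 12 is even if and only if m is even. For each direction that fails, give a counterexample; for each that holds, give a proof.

The forward direction fails; the converse holds.

(⇒) This fails: take m = 5. Then 4m + 12 = 32, which is even, yet m = 5 is odd, not even.

(⇐) Suppose m is even. Since 4 is even, 4m is even for every m, so 4m + 12 has the same parity as 12, which is even. Hence 4m + 12 is even.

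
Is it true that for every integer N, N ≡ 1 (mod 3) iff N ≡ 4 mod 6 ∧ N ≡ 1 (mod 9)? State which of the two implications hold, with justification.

The forward direction fails; the converse holds.

(→) This fails: N = 1 gives 1 ≡ 1 (mod 3) but 1 ≡ 1 (mod 6), so the conjunction on the right does not hold.

(←) Conversely, if N ≡ 4 (mod 6) and N ≡ 1 (mod 9), then by the Chinese remainder theorem N ≡ 10 (mod 18). Since 10 ≡ 1 (mod 3) and 3 ∣ 18, we get N ≡ 1 (mod 3).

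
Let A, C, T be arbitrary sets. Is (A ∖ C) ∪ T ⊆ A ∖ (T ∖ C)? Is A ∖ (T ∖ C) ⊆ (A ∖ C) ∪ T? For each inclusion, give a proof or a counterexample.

(⟹) This inclusion fails. Take A = ∅, C = ∅, T = {1}; then 1 ∈ (A ∖ C) ∪ T but 1 ∉ A ∖ (T ∖ C).

(⟸) This inclusion fails. Take A = {1}, C = {1}, T = ∅; then 1 ∈ A ∖ (T ∖ C) but 1 ∉ (A ∖ C) ∪ T.

Neither inclusion holds.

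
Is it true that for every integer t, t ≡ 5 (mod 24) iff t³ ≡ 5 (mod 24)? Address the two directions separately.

Equivalent; both directions hold.

[⇒] Suppose t ≡ 5 (mod 24). Write t = 24j + 5. Then (24j + 5)³ = 13824j³ + 8640j² + 1800j + 125 = 24(576j³ + 360j² + 75j + 5) + 5, so t³ ≡ 5 (mod 24).

[⇐] Conversely, suppose t³ ≡ 5 (mod 24). The only residue r in {0, …, 23} with r³ ≡ 5 (mod 24) is r = 5, so t ≡ 5 (mod 24).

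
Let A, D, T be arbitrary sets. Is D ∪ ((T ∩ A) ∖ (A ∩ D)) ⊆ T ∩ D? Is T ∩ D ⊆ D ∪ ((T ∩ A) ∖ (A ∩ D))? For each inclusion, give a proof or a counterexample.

(⊆) fails; (⊇) holds.

(⟹) This inclusion fails. Take A = ∅, D = {1}, T = ∅; then 1 ∈ D ∪ ((T ∩ A) ∖ (A ∩ D)) but 1 ∉ T ∩ D.

(⟸) Let x ∈ T ∩ D. Then either x ∈ D ∩ T and x ∉ A; or x ∈ A ∩ D ∩ T. In each case x ∈ D ∪ ((T ∩ A) ∖ (A ∩ D)), so T ∩ D ⊆ D ∪ ((T ∩ A) ∖ (A ∩ D)).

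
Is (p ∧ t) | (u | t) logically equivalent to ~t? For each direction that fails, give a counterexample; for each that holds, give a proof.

Neither direction holds.

(⇒) This fails. Under u = F, t = T, p = F, the left side is true but the right side is false.

(⇐) This fails. Under u = F, t = F, p = F, the left side is false but the right side is true.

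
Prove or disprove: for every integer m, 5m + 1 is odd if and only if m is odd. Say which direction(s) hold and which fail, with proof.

Neither direction holds.

Forward direction. This fails: m = 6 gives 5m + 1 = 31, which is odd, but 6 is even, not odd.

Converse. This also fails: m = 5 is odd, but 5m + 1 = 26 is even, not odd.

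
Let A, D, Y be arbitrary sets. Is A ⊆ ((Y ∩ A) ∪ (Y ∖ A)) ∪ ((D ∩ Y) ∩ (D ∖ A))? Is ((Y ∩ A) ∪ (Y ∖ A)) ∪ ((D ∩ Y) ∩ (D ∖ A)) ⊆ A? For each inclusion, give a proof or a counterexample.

(⊆) This inclusion fails. Take A = {1}, D = ∅, Y = ∅; then 1 ∈ A but 1 ∉ ((Y ∩ A) ∪ (Y ∖ A)) ∪ ((D ∩ Y) ∩ (D ∖ A)).

(⊇) This inclusion fails. Take A = ∅, D = ∅, Y = {1}; then 1 ∈ ((Y ∩ A) ∪ (Y ∖ A)) ∪ ((D ∩ Y) ∩ (D ∖ A)) but 1 ∉ A.

(⊆) fails and (⊇) fails.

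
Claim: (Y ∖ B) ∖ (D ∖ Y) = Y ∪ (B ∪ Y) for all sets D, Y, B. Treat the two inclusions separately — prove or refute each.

(⊆) holds; (⊇) fails.

(⊆) Let x ∈ (Y ∖ B) ∖ (D ∖ Y). Then either x ∈ Y and x ∉ D, B; or x ∈ D ∩ Y and x ∉ B. In each case x ∈ Y ∪ (B ∪ Y), so (Y ∖ B) ∖ (D ∖ Y) ⊆ Y ∪ (B ∪ Y).

(⊇) This inclusion fails. Take D = ∅, Y = ∅, B = {1}; then 1 ∈ Y ∪ (B ∪ Y) but 1 ∉ (Y ∖ B) ∖ (D ∖ Y).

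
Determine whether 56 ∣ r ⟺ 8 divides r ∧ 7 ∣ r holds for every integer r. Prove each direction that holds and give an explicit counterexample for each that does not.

Both implications hold.

(⟹) If 56 ∣ r, write r = 56q. Since 56 = 7·8, r = 8·(7q), so 8 ∣ r; and since 56 = 8·7, r = 7·(8q), so 7 ∣ r.

(⟸) Suppose 8 ∣ r and 7 ∣ r. Any common multiple of 8 and 7 is a multiple of their lcm; here gcd(8, 7) = 1, so lcm(8, 7) = 8·7 = 56, so 56 ∣ r.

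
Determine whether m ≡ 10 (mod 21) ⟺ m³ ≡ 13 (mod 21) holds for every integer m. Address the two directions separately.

(⇒) Suppose m ≡ 10 (mod 21). Write m = 21j + 10. Then (21j + 10)³ = 9261j³ + 13230j² + 6300j + 1000 = 21(441j³ + 630j² + 300j + 47) + 13, so m³ ≡ 13 (mod 21).

(⇐) This fails: take m = 13. Then 13³ = 2197 ≡ 13 (mod 21), yet 13 ≡ 13 (mod 21), not 10.

Not equivalent: only (⇒) holds.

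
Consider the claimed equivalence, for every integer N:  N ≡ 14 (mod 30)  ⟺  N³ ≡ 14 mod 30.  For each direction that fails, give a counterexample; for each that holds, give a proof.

(⟹) Suppose N ≡ 14 (mod 30). Write N = 30j + 14. Then (30j + 14)³ = 27000j³ + 37800j² + 17640j + 2744 = 30(900j³ + 1260j² + 588j + 91) + 14, so N³ ≡ 14 (mod 30).

(⟸) Conversely, suppose N³ ≡ 14 (mod 30). The only residue r in {0, …, 29} with r³ ≡ 14 (mod 30) is r = 14, so N ≡ 14 (mod 30).

Both directions hold; the statement is true.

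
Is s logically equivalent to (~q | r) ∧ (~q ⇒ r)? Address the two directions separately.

(→) This fails. Under r = F, q = F, s = T, the left side is true but the right side is false.

(←) This fails. Under r = T, q = F, s = F, the left side is false but the right side is true.

(⇒) fails and (⇐) fails.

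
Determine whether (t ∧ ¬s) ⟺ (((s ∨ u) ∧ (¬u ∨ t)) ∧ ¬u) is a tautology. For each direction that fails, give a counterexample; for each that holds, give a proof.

Neither implication holds.

(⇒) This fails. Under t = T, s = F, u = F, the left side is true but the right side is false.

(⇐) This fails. Under t = F, s = T, u = F, the left side is false but the right side is true.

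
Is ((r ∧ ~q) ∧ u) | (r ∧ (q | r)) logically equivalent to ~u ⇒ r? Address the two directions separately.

Only the forward implication holds.

[⇒] Assume the antecedent. If r is true, ~u ⇒ r reduces to true regardless of the other variables. If r is false, the antecedent cannot hold. Either way ~u ⇒ r holds.

[⇐] This fails. Under r = F, q = F, u = T, the left side is false but the right side is true.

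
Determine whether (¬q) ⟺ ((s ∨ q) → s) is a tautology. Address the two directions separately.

Not equivalent: only (⇒) holds.

(⟹) Assume the antecedent. If q is true, the antecedent cannot hold. If q is false, (s ∨ q) → s reduces to true regardless of the other variables. Either way (s ∨ q) → s holds.

(⟸) This fails. Under q = T, s = T, the left side is false but the right side is true.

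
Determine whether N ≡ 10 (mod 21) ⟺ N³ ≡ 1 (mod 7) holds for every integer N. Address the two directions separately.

(→) This fails: take N = 10. Then 10 ≡ 10 (mod 21), but 10³ = 1000 ≡ 6 (mod 7), not 1.

(←) This fails: take N = 1. Then 1³ = 1 ≡ 1 (mod 7), yet 1 ≡ 1 (mod 21), not 10.

Neither implication holds.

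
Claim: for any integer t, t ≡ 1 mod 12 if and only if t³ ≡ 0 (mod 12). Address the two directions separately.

(⇒) fails and (⇐) fails.

Forward direction. This fails: take t = 1. Then 1 ≡ 1 (mod 12), but 1³ = 1 ≡ 1 (mod 12), not 0.

Converse. This fails: take t = 0. Then 0³ = 0 ≡ 0 (mod 12), yet 0 ≡ 0 (mod 12), not 1.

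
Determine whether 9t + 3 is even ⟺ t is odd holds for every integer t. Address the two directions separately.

[⇒] Suppose 9t + 3 is even. Since 9 is odd, 9t and t have the same parity, so 9t + 3 ≡ t + 3 (mod 2). As 3 is odd, 9t + 3 is even exactly when t is odd. Thus t is odd.

[⇐] Conversely, suppose t is odd; write t = 2j + 1. Then 9t + 3 = 9·(2j + 1) + 3 = 2·9j + 12, which is even.

Both directions hold; the statement is true.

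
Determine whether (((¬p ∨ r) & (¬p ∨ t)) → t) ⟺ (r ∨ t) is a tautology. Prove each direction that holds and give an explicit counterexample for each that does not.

Neither implication holds.

Forward direction. This fails. Under p = T, t = F, r = F, the left side is true but the right side is false.

Converse. This fails. Under p = F, t = F, r = T, the left side is false but the right side is true.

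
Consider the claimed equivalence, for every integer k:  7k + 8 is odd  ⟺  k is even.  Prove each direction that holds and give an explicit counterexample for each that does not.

Neither direction holds.

[⇒] This fails: k = 7 gives 7k + 8 = 57, which is odd, but 7 is odd, not even.

[⇐] This also fails: k = 0 is even, but 7k + 8 = 8 is even, not odd.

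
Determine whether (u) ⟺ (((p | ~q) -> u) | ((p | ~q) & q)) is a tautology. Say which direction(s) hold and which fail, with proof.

(→) Assume the antecedent. If q is true, the consequent reduces to true regardless of the other variables. If q is false, the antecedent forces (q = F, p = F, u = T) or (q = F, p = T, u = T), and the consequent holds there. Either way the consequent holds.

(←) This fails. Under q = T, p = F, u = F, the left side is false but the right side is true.

Only the forward implication holds.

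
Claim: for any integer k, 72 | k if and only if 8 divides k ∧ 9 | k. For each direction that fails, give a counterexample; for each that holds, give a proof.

(⇒) If 72 ∣ k, write k = 72q. Since 72 = 9·8, k = 8·(9q), so 8 ∣ k; and since 72 = 8·9, k = 9·(8q), so 9 ∣ k.

(⇐) Suppose 8 ∣ k and 9 ∣ k. Any common multiple of 8 and 9 is a multiple of their lcm; here gcd(8, 9) = 1, so lcm(8, 9) = 8·9 = 72, so 72 ∣ k.

The biconditional holds.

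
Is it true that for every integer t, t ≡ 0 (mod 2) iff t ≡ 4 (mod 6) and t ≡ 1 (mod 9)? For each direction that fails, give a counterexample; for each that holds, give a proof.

(⇒) fails; (⇐) holds.

(⟹) This fails: t = 0 gives 0 ≡ 0 (mod 2) but 0 ≡ 0 (mod 6), so the conjunction on the right does not hold.

(⟸) Conversely, if t ≡ 4 (mod 6) and t ≡ 1 (mod 9), then by the Chinese remainder theorem t ≡ 10 (mod 18). Since 10 ≡ 0 (mod 2) and 2 ∣ 18, we get t ≡ 0 (mod 2).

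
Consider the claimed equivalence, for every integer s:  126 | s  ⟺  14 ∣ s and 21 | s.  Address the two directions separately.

(⇒) holds; (⇐) fails.

(⇒) If 126 ∣ s, write s = 126q. Since 126 = 9·14, s = 14·(9q), so 14 ∣ s; and since 126 = 6·21, s = 21·(6q), so 21 ∣ s.

(⇐) This fails: take s = 42. Both 14 ∣ 42 and 21 ∣ 42, yet 42 is not a multiple of 126 (since 42 = 0·126 + 42), so 126 ∤ 42.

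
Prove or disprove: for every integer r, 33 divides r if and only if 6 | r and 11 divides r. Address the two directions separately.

(⇒) fails; (⇐) holds.

[⇒] This fails: take r = 33. Certainly 33 ∣ 33, but 6 ∤ 33.

[⇐] Suppose 6 ∣ r and 11 ∣ r. Any common multiple of 6 and 11 is a multiple of their lcm; here gcd(6, 11) = 1, so lcm(6, 11) = 6·11 = 66, so 66 ∣ r. Since 33 ∣ 66, it follows that 33 ∣ r.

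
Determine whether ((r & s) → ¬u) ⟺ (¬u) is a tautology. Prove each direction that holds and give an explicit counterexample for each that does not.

Not equivalent: only (⇐) holds.

Forward direction. This fails. Under s = F, u = T, r = F, the left side is true but the right side is false.

Converse. Assume the antecedent. If s is true, the antecedent forces (s = T, u = F, r = F) or (s = T, u = F, r = T), and (r & s) → ¬u holds there. If s is false, (r & s) → ¬u reduces to true regardless of the other variables. Either way (r & s) → ¬u holds.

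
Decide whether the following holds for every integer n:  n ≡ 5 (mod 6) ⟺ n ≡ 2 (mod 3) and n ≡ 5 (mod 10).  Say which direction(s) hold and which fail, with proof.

(→) This fails: n = 11 gives 11 ≡ 5 (mod 6) but 11 ≡ 1 (mod 10), so the conjunction on the right does not hold.

(←) Conversely, if n ≡ 2 (mod 3) and n ≡ 5 (mod 10), then by the Chinese remainder theorem n ≡ 5 (mod 30). Since 5 ≡ 5 (mod 6) and 6 ∣ 30, we get n ≡ 5 (mod 6).

Only the reverse direction holds.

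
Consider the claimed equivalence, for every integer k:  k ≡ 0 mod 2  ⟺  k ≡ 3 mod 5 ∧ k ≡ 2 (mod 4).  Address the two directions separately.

The forward direction fails; the converse holds.

(⟹) This fails: k = 0 gives 0 ≡ 0 (mod 2) but 0 ≡ 0 (mod 5), so the conjunction on the right does not hold.

(⟸) Conversely, if k ≡ 3 (mod 5) and k ≡ 2 (mod 4), then by the Chinese remainder theorem k ≡ 18 (mod 20). Since 18 ≡ 0 (mod 2) and 2 ∣ 20, we get k ≡ 0 (mod 2).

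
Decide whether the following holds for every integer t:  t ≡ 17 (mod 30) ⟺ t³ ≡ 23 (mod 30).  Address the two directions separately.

(→) Suppose t ≡ 17 (mod 30). Write t = 30j + 17. Then (30j + 17)³ = 27000j³ + 45900j² + 26010j + 4913 = 30(900j³ + 1530j² + 867j + 163) + 23, so t³ ≡ 23 (mod 30).

(←) Conversely, suppose t³ ≡ 23 (mod 30). The only residue r in {0, …, 29} with r³ ≡ 23 (mod 30) is r = 17, so t ≡ 17 (mod 30).

Both implications hold.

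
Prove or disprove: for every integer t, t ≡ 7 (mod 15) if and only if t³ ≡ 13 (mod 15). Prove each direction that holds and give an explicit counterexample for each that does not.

Both directions hold.

(←) Suppose t³ ≡ 13 (mod 15). The only residue r in {0, …, 14} with r³ ≡ 13 (mod 15) is r = 7, so t ≡ 7 (mod 15).

(→) Suppose t ≡ 7 (mod 15). Write t = 15j + 7. Then (15j + 7)³ = 3375j³ + 4725j² + 2205j + 343 = 15(225j³ + 315j² + 147j + 22) + 13, so t³ ≡ 13 (mod 15).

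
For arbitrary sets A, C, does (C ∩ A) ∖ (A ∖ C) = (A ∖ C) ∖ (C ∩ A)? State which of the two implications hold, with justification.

(⟹) This inclusion fails. Take A = {1}, C = {1}; then 1 ∈ (C ∩ A) ∖ (A ∖ C) but 1 ∉ (A ∖ C) ∖ (C ∩ A).

(⟸) This inclusion fails. Take A = {1}, C = ∅; then 1 ∈ (A ∖ C) ∖ (C ∩ A) but 1 ∉ (C ∩ A) ∖ (A ∖ C).

Neither inclusion holds.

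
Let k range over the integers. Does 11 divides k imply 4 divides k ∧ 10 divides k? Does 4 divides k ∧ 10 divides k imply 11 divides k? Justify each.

Forward direction. This fails: take k = 11. Certainly 11 ∣ 11, but 4 ∤ 11.

Converse. This fails: take k = 20. Both 4 ∣ 20 and 10 ∣ 20, yet 20 is not a multiple of 11 (since 20 = 1·11 + 9), so 11 ∤ 20.

Both directions fail.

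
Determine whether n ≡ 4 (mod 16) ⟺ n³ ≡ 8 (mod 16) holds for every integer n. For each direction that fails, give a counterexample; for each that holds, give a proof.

(⇒) fails and (⇐) fails.

(→) This fails: take n = 4. Then 4 ≡ 4 (mod 16), but 4³ = 64 ≡ 0 (mod 16), not 8.

(←) This fails: take n = 2. Then 2³ = 8 ≡ 8 (mod 16), yet 2 ≡ 2 (mod 16), not 4.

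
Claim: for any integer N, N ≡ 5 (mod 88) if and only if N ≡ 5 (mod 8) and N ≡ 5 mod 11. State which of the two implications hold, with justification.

Both directions hold.

(⟸) If N ≡ 5 (mod 8) and N ≡ 5 (mod 11), then by the Chinese remainder theorem N ≡ 5 (mod 88). This is exactly N ≡ 5 (mod 88).

(⟹) Suppose N ≡ 5 (mod 88); write N = 88j + 5. Since 8 ∣ 88, reducing mod 8 gives N ≡ 5 (mod 8); since 11 ∣ 88, reducing mod 11 gives N ≡ 5 (mod 11).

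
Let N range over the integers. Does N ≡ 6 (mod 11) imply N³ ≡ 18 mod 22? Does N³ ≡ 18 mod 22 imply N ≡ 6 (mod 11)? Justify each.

[⇒] This fails: take N = 17. Then 17 ≡ 6 (mod 11), but 17³ = 4913 ≡ 7 (mod 22), not 18.

[⇐] Conversely, the residues r modulo 22 with r³ ≡ 18 (mod 22) are exactly {6}, and each is ≡ 6 (mod 11).

Only the reverse direction holds.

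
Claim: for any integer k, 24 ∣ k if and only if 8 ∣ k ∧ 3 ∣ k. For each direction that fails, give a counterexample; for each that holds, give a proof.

Equivalent; both directions hold.

Converse. Suppose 8 ∣ k and 3 ∣ k. Any common multiple of 8 and 3 is a multiple of their lcm; here gcd(8, 3) = 1, so lcm(8, 3) = 8·3 = 24, so 24 ∣ k.

Forward direction. If 24 ∣ k, write k = 24q. Since 24 = 3·8, k = 8·(3q), so 8 ∣ k; and since 24 = 8·3, k = 3·(8q), so 3 ∣ k.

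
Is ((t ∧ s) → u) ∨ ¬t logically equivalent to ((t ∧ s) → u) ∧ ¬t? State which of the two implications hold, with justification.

(⇒) This fails. Under u = F, t = T, s = F, the left side is true but the right side is false.

(⇐) Assume the antecedent. If u is true, ((t ∧ s) → u) ∨ ¬t reduces to true regardless of the other variables. If u is false, the antecedent forces (u = F, t = F, s = F) or (u = F, t = F, s = T), and ((t ∧ s) → u) ∨ ¬t holds there. Either way ((t ∧ s) → u) ∨ ¬t holds.

Not equivalent: only (⇐) holds.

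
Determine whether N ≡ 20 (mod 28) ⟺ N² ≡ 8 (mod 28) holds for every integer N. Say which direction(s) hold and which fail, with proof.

Only the forward implication holds.

(→) Suppose N ≡ 20 (mod 28). Write N = 28j + 20. Then (28j + 20)² = 784j² + 1120j + 400 = 28(28j² + 40j + 14) + 8, so N² ≡ 8 (mod 28).

(←) This fails: take N = 6. Then 6² = 36 ≡ 8 (mod 28), yet 6 ≡ 6 (mod 28), not 20.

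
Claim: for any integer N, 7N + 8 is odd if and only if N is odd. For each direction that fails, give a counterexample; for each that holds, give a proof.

Equivalent; both directions hold.

Converse. Suppose N is odd; write N = 2j + 1. Then 7N + 8 = 7·(2j + 1) + 8 = 2·7j + 15, which is odd.

Forward direction. Suppose 7N + 8 is odd. Since 7 is odd, 7N and N have the same parity, so 7N + 8 ≡ N + 8 (mod 2). As 8 is even, 7N + 8 is odd exactly when N is odd. Thus N is odd.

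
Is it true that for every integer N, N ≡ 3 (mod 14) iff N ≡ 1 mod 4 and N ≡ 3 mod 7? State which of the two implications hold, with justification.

(→) This fails: N = 3 gives 3 ≡ 3 (mod 14) but 3 ≡ 3 (mod 4), so the conjunction on the right does not hold.

(←) Conversely, if N ≡ 1 (mod 4) and N ≡ 3 (mod 7), then by the Chinese remainder theorem N ≡ 17 (mod 28). Since 17 ≡ 3 (mod 14) and 14 ∣ 28, we get N ≡ 3 (mod 14).

Only the converse holds.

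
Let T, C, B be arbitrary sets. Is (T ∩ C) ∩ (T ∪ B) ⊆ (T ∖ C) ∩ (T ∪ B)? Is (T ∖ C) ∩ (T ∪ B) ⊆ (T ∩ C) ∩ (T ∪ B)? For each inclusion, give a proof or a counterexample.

Forward inclusion. This inclusion fails. Take T = {1}, C = {1}, B = ∅; then 1 ∈ (T ∩ C) ∩ (T ∪ B) but 1 ∉ (T ∖ C) ∩ (T ∪ B).

Reverse inclusion. This inclusion fails. Take T = {1}, C = ∅, B = ∅; then 1 ∈ (T ∖ C) ∩ (T ∪ B) but 1 ∉ (T ∩ C) ∩ (T ∪ B).

(⊆) fails and (⊇) fails.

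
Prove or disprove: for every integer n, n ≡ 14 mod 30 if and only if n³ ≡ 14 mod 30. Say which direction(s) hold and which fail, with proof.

Both directions hold; the statement is true.

(→) Suppose n ≡ 14 mod 30. Write n = 30j + 14. Then (30j + 14)³ = 27000j³ + 37800j² + 17640j + 2744 = 30(900j³ + 1260j² + 588j + 91) + 14, so n³ ≡ 14 (mod 30).

(←) Conversely, suppose n³ ≡ 14 (mod 30). The only residue r in {0, …, 29} with r³ ≡ 14 (mod 30) is r = 14, so n ≡ 14 (mod 30).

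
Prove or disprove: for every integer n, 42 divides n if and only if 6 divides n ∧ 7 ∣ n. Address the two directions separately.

(⇒) If 42 ∣ n, write n = 42q. Since 42 = 7·6, n = 6·(7q), so 6 ∣ n; and since 42 = 6·7, n = 7·(6q), so 7 ∣ n.

(⇐) Suppose 6 ∣ n and 7 ∣ n. Any common multiple of 6 and 7 is a multiple of their lcm; here gcd(6, 7) = 1, so lcm(6, 7) = 6·7 = 42, so 42 ∣ n.

Both directions hold; the statement is true.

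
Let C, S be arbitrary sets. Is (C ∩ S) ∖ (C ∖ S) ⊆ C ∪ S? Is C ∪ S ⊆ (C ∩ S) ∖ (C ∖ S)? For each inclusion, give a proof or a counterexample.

Forward inclusion. Let x ∈ (C ∩ S) ∖ (C ∖ S). Then x ∈ C ∩ S, from which x ∈ C ∪ S.

Reverse inclusion. This inclusion fails. Take C = {1}, S = ∅; then 1 ∈ C ∪ S but 1 ∉ (C ∩ S) ∖ (C ∖ S).

The sets are not equal: only the forward inclusion holds.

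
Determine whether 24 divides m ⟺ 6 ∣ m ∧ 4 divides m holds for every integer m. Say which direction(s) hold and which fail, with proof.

Not equivalent: only (⇒) holds.

(→) If 24 ∣ m, write m = 24q. Since 24 = 4·6, m = 6·(4q), so 6 ∣ m; and since 24 = 6·4, m = 4·(6q), so 4 ∣ m.

(←) This fails: take m = 12. Both 6 ∣ 12 and 4 ∣ 12, yet 12 is not a multiple of 24 (since 12 = 0·24 + 12), so 24 ∤ 12.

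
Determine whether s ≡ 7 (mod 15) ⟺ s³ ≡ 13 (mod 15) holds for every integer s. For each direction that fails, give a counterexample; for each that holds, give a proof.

[⇒] Suppose s ≡ 7 (mod 15). Write s = 15j + 7. Then (15j + 7)³ = 3375j³ + 4725j² + 2205j + 343 = 15(225j³ + 315j² + 147j + 22) + 13, so s³ ≡ 13 (mod 15).

[⇐] Conversely, suppose s³ ≡ 13 (mod 15). The only residue r in {0, …, 14} with r³ ≡ 13 (mod 15) is r = 7, so s ≡ 7 (mod 15).

Equivalent; both directions hold.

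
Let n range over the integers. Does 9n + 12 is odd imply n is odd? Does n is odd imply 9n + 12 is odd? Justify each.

Both directions hold.

[⇒] Suppose 9n + 12 is odd. Since 9 is odd, 9n and n have the same parity, so 9n + 12 ≡ n + 12 (mod 2). As 12 is even, 9n + 12 is odd exactly when n is odd. Thus n is odd.

[⇐] Conversely, suppose n is odd; write n = 2j + 1. Then 9n + 12 = 9·(2j + 1) + 12 = 2·9j + 21, which is odd.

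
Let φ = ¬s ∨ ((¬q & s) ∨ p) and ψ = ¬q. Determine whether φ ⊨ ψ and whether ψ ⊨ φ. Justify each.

(⟹) This fails. Under s = F, q = T, p = F, the left side is true but the right side is false.

(⟸) Assume the antecedent. If s is true, the antecedent forces (s = T, q = F, p = F) or (s = T, q = F, p = T), and ¬s ∨ ((¬q & s) ∨ p) holds there. If s is false, ¬s ∨ ((¬q & s) ∨ p) reduces to true regardless of the other variables. Either way ¬s ∨ ((¬q & s) ∨ p) holds.

(⇒) fails; (⇐) holds.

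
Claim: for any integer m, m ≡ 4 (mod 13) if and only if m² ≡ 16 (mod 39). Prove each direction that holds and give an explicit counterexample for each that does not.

(⇒) fails and (⇐) fails.

[⇒] This fails: take m = 30. Then 30 ≡ 4 (mod 13), but 30² = 900 ≡ 3 (mod 39), not 16.

[⇐] This fails: take m = 22. Then 22² = 484 ≡ 16 (mod 39), yet 22 ≡ 9 (mod 13), not 4.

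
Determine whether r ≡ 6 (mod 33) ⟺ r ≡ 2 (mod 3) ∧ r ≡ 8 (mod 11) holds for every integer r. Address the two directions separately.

Forward direction. This fails: r = 6 gives 6 ≡ 6 (mod 33) but 6 ≡ 0 (mod 3), so the conjunction on the right does not hold.

Converse. This fails: r = 8 satisfies both congruences on the right (8 ≡ 2 mod 3 and 8 ≡ 8 mod 11) yet 8 ≡ 8 (mod 33), not 6.

Neither implication holds.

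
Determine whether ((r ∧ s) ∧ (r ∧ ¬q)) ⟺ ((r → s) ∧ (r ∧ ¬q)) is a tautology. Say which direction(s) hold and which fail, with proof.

(←) Assume the antecedent. If q is true, the antecedent cannot hold. If q is false, the antecedent forces (q = F, s = T, r = T), and (r ∧ s) ∧ (r ∧ ¬q) holds there. Either way (r ∧ s) ∧ (r ∧ ¬q) holds.

(→) Assume the antecedent. If q is true, the antecedent cannot hold. If q is false, the antecedent forces (q = F, s = T, r = T), and (r → s) ∧ (r ∧ ¬q) holds there. Either way (r → s) ∧ (r ∧ ¬q) holds.

Both directions hold.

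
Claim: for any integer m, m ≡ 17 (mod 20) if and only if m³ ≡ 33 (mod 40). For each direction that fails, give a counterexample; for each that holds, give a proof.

(⟹) This fails: take m = 37. Then 37 ≡ 17 (mod 20), but 37³ = 50653 ≡ 13 (mod 40), not 33.

(⟸) Conversely, the residues r modulo 40 with r³ ≡ 33 (mod 40) are exactly {17}, and each is ≡ 17 (mod 20).

(⇒) fails; (⇐) holds.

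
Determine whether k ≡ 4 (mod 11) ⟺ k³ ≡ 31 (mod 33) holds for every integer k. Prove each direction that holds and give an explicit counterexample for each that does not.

Not equivalent: only (⇐) holds.

(⟸) The residues r modulo 33 with r³ ≡ 31 (mod 33) are exactly {4}, and each is ≡ 4 (mod 11).

(⟹) This fails: take k = 15. Then 15 ≡ 4 (mod 11), but 15³ = 3375 ≡ 9 (mod 33), not 31.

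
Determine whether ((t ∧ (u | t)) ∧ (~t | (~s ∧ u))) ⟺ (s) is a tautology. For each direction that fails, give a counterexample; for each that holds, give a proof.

(⟹) This fails. Under t = T, s = F, u = T, the left side is true but the right side is false.

(⟸) This fails. Under t = F, s = T, u = F, the left side is false but the right side is true.

Neither implication holds.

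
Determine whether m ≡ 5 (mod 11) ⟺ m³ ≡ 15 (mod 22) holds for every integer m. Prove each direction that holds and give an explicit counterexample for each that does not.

(⇒) This fails: take m = 16. Then 16 ≡ 5 (mod 11), but 16³ = 4096 ≡ 4 (mod 22), not 15.

(⇐) Conversely, the residues r modulo 22 with r³ ≡ 15 (mod 22) are exactly {5}, and each is ≡ 5 (mod 11).

The forward direction fails; the converse holds.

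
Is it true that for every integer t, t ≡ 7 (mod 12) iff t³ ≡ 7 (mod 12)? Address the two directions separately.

Equivalent; both directions hold.

[⇒] Suppose t ≡ 7 (mod 12). Write t = 12j + 7. Then (12j + 7)³ = 1728j³ + 3024j² + 1764j + 343 = 12(144j³ + 252j² + 147j + 28) + 7, so t³ ≡ 7 (mod 12).

[⇐] Conversely, suppose t³ ≡ 7 (mod 12). The only residue r in {0, …, 11} with r³ ≡ 7 (mod 12) is r = 7, so t ≡ 7 (mod 12).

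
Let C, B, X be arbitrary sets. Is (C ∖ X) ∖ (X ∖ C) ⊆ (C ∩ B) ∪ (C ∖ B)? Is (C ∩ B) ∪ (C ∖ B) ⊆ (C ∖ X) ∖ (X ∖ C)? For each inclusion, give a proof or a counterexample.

(⊇) This inclusion fails. Take C = {1}, B = ∅, X = {1}; then 1 ∈ (C ∩ B) ∪ (C ∖ B) but 1 ∉ (C ∖ X) ∖ (X ∖ C).

(⊆) Let x ∈ (C ∖ X) ∖ (X ∖ C). Then either x ∈ C and x ∉ B, X; or x ∈ C ∩ B and x ∉ X. In each case x ∈ (C ∩ B) ∪ (C ∖ B), so (C ∖ X) ∖ (X ∖ C) ⊆ (C ∩ B) ∪ (C ∖ B).

Only the forward inclusion holds.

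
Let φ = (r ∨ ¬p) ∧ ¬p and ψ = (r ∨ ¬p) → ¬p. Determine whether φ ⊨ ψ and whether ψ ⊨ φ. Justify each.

Not equivalent: only (⇒) holds.

Forward direction. Assume the antecedent. If r is true, the antecedent forces (r = T, p = F), and (r ∨ ¬p) → ¬p holds there. If r is false, (r ∨ ¬p) → ¬p reduces to true regardless of the other variables. Either way (r ∨ ¬p) → ¬p holds.

Converse. This fails. Under r = F, p = T, the left side is false but the right side is true.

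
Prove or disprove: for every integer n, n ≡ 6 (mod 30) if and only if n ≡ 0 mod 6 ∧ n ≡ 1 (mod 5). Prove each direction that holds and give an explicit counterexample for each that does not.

(⇒) Suppose n ≡ 6 (mod 30); write n = 30j + 6. Since 6 ∣ 30, reducing mod 6 gives n ≡ 6 ≡ 0 (mod 6); since 5 ∣ 30, reducing mod 5 gives n ≡ 6 ≡ 1 (mod 5).

(⇐) Conversely, if n ≡ 0 (mod 6) and n ≡ 1 (mod 5), then by the Chinese remainder theorem n ≡ 6 (mod 30). This is exactly n ≡ 6 (mod 30).

The biconditional holds.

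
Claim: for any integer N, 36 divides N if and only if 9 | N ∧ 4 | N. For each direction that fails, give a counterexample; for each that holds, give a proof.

(←) Suppose 9 ∣ N and 4 ∣ N. Any common multiple of 9 and 4 is a multiple of their lcm; here gcd(9, 4) = 1, so lcm(9, 4) = 9·4 = 36, so 36 ∣ N.

(→) If 36 ∣ N, write N = 36q. Since 36 = 4·9, N = 9·(4q), so 9 ∣ N; and since 36 = 9·4, N = 4·(9q), so 4 ∣ N.

Both directions hold; the statement is true.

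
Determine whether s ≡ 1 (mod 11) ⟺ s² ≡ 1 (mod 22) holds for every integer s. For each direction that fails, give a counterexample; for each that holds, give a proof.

(⟹) This fails: take s = 12. Then 12 ≡ 1 (mod 11), but 12² = 144 ≡ 12 (mod 22), not 1.

(⟸) This fails: take s = 21. Then 21² = 441 ≡ 1 (mod 22), yet 21 ≡ 10 (mod 11), not 1.

Both directions fail.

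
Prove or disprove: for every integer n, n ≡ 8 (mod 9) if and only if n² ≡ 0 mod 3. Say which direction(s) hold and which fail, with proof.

Neither implication holds.

(⇒) This fails: take n = 8. Then 8 ≡ 8 (mod 9), but 8² = 64 ≡ 1 (mod 3), not 0.

(⇐) This fails: take n = 0. Then 0² = 0 ≡ 0 (mod 3), yet 0 ≡ 0 (mod 9), not 8.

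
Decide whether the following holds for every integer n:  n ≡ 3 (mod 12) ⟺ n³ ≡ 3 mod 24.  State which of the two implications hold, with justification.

(⇒) fails; (⇐) holds.

(⟹) This fails: take n = 15. Then 15 ≡ 3 (mod 12), but 15³ = 3375 ≡ 15 (mod 24), not 3.

(⟸) Conversely, the residues r modulo 24 with r³ ≡ 3 (mod 24) are exactly {3}, and each is ≡ 3 (mod 12).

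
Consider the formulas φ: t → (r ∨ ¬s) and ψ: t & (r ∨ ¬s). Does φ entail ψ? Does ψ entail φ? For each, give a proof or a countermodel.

The forward direction fails; the converse holds.

[⇒] This fails. Under s = F, t = F, r = F, the left side is true but the right side is false.

[⇐] Assume the antecedent. If s is true, the antecedent forces (s = T, t = T, r = T), and t → (r ∨ ¬s) holds there. If s is false, t → (r ∨ ¬s) reduces to true regardless of the other variables. Either way t → (r ∨ ¬s) holds.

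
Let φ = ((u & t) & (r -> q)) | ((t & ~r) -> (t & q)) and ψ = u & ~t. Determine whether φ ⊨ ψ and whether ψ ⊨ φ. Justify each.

(⇒) This fails. Under u = F, q = F, r = F, t = F, the left side is true but the right side is false.

(⇐) Assume the antecedent. If u is true, the consequent reduces to true regardless of the other variables. If u is false, the antecedent cannot hold. Either way the consequent holds.

The forward direction fails; the converse holds.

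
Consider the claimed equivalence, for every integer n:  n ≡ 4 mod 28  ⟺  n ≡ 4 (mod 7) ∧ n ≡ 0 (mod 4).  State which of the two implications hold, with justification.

Equivalent; both directions hold.

(⇒) Suppose n ≡ 4 (mod 28); write n = 28j + 4. Since 7 ∣ 28, reducing mod 7 gives n ≡ 4 (mod 7); since 4 ∣ 28, reducing mod 4 gives n ≡ 4 ≡ 0 (mod 4).

(⇐) Conversely, if n ≡ 4 (mod 7) and n ≡ 0 (mod 4), then by the Chinese remainder theorem n ≡ 4 (mod 28). This is exactly n ≡ 4 (mod 28).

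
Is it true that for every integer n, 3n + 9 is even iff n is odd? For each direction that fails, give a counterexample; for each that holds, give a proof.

(⟹) Suppose 3n + 9 is even. Since 3 is odd, 3n and n have the same parity, so 3n + 9 ≡ n + 9 (mod 2). As 9 is odd, 3n + 9 is even exactly when n is odd. Thus n is odd.

(⟸) Conversely, suppose n is odd; write n = 2j + 1. Then 3n + 9 = 3·(2j + 1) + 9 = 2·3j + 12, which is even.

Both implications hold.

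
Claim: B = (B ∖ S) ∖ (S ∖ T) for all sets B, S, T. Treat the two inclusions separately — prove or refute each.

The sets are not equal: only the reverse inclusion holds.

Reverse inclusion. Let x ∈ (B ∖ S) ∖ (S ∖ T). Then either x ∈ B and x ∉ S, T; or x ∈ B ∩ T and x ∉ S. In each case x ∈ B, so (B ∖ S) ∖ (S ∖ T) ⊆ B.

Forward inclusion. This inclusion fails. Take B = {1}, S = {1}, T = ∅; then 1 ∈ B but 1 ∉ (B ∖ S) ∖ (S ∖ T).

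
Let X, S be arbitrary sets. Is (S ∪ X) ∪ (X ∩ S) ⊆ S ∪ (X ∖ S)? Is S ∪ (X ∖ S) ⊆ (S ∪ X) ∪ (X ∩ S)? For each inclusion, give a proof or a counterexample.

The two sets are equal.

(⟹) Let x ∈ (S ∪ X) ∪ (X ∩ S). Then either x ∈ X and x ∉ S; or x ∈ S and x ∉ X; or x ∈ X ∩ S. In each case x ∈ S ∪ (X ∖ S), so (S ∪ X) ∪ (X ∩ S) ⊆ S ∪ (X ∖ S).

(⟸) Let x ∈ S ∪ (X ∖ S). Then either x ∈ X and x ∉ S; or x ∈ S and x ∉ X; or x ∈ X ∩ S. In each case x ∈ (S ∪ X) ∪ (X ∩ S), so S ∪ (X ∖ S) ⊆ (S ∪ X) ∪ (X ∩ S).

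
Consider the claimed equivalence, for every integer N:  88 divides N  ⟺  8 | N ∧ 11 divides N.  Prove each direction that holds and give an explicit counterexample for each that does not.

The biconditional holds.

(⟸) Suppose 8 ∣ N and 11 ∣ N. Any common multiple of 8 and 11 is a multiple of their lcm; here gcd(8, 11) = 1, so lcm(8, 11) = 8·11 = 88, so 88 ∣ N.

(⟹) If 88 ∣ N, write N = 88q. Since 88 = 11·8, N = 8·(11q), so 8 ∣ N; and since 88 = 8·11, N = 11·(8q), so 11 ∣ N.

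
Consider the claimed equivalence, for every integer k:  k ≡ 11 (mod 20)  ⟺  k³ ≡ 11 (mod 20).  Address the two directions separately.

(⇒) Suppose k ≡ 11 (mod 20). Write k = 20j + 11. Then (20j + 11)³ = 8000j³ + 13200j² + 7260j + 1331 = 20(400j³ + 660j² + 363j + 66) + 11, so k³ ≡ 11 (mod 20).

(⇐) Conversely, suppose k³ ≡ 11 (mod 20). The only residue r in {0, …, 19} with r³ ≡ 11 (mod 20) is r = 11, so k ≡ 11 (mod 20).

The biconditional holds.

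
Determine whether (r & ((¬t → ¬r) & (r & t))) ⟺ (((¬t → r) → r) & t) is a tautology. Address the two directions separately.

(⇒) Assume the antecedent. If t is true, the antecedent forces (t = T, r = T), and ((¬t → r) → r) & t holds there. If t is false, the antecedent cannot hold. Either way ((¬t → r) → r) & t holds.

(⇐) Assume the antecedent. If t is true, the antecedent forces (t = T, r = T), and r & ((¬t → ¬r) & (r & t)) holds there. If t is false, the antecedent cannot hold. Either way r & ((¬t → ¬r) & (r & t)) holds.

Equivalent; both directions hold.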